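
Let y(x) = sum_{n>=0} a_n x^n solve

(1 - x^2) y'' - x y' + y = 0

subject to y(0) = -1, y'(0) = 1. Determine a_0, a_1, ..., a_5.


Ansatz: y(x) = sum_{n>=0} a_n x^n, so y'(x) = sum_{n>=1} n a_n x^(n-1) and y''(x) = sum_{n>=2} n(n-1) a_n x^(n-2).
Substitute into P(x) y'' + Q(x) y' + R(x) y = 0 with P(x) = 1 - x^2, Q(x) = -x, R(x) = 1, and match powers of x.
Initial conditions: a_0 = -1, a_1 = 1.
Setting the coefficient of each power of x to zero and solving order by order (substituting the coefficients already found):
  x^0: 2 a_2 + a_0 = 0  ->  2 a_2 = -a_0 = 1  ->  a_2 = 1/2
  x^1: 6 a_3 = 0  ->  a_3 = 0
  x^2: 12 a_4 - 3 a_2 = 0  ->  12 a_4 = 3 a_2 = 3/2  ->  a_4 = 1/8
  x^3: 20 a_5 - 8 a_3 = 0  ->  20 a_5 = 8 a_3 = 0  ->  a_5 = 0
Truncated series: y(x) = -1 + x + (1/2) x^2 + (1/8) x^4 + O(x^6).

a_0 = -1; a_1 = 1; a_2 = 1/2; a_3 = 0; a_4 = 1/8; a_5 = 0


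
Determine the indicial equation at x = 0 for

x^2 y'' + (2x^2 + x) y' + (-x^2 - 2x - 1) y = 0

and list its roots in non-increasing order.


Divide by x^2 to reach normal form y'' + P_1(x) y' + P_2(x) y = 0 with P_1(x) = 2 + 1/x and P_2(x) = -1 - 2/x - 1/x^2.
x = 0 is a singular point because the y'-coefficient 2 + 1/x has a pole at x = 0 and the y-coefficient -1 - 2/x - 1/x^2 has a pole at x = 0.
It is a regular singular point because x P_1(x) = p(x) = 2x + 1 and x^2 P_2(x) = q(x) = -x^2 - 2x - 1 are polynomials, hence analytic at x = 0.
p(0) = 1,  q(0) = -1.
Indicial equation: r(r-1) + p(0) r + q(0) = 0, i.e. r^2 + (p(0) - 1) r + q(0) = 0, i.e. r^2 - 1 = 0.
Discriminant: (0)^2 - 4(-1) = 4, so r = (0 ± 2)/2.
Solving: r_1 = 1, r_2 = -1.

indicial: r^2 - 1 = 0; roots r_1 = 1, r_2 = -1


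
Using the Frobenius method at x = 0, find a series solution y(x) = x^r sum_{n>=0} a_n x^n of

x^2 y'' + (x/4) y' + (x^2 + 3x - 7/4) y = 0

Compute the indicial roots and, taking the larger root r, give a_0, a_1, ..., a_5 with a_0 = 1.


Write in Frobenius form y'' + (p(x)/x) y' + (q(x)/x^2) y = 0:
  p(x) = 1/4,  q(x) = x^2 + 3x - 7/4.
Indicial equation: r(r-1) + (1/4) r + (-7/4) = 0 -> roots r_1 = 7/4, r_2 = -1.
Take r = r_1 = 7/4. Let y(x) = x^r sum_{n>=0} a_n x^n with a_0 = 1.
Substitute y = x^r sum a_n x^n and match x^{r+n}. The recurrence is
  D(n) a_n + 3 a_{n-1} + 1 a_{n-2} = 0,  where D(n) = (r+n)(r+n-1) + (1/4)(r+n) + (-7/4).
  a_n = [-3 a_{n-1} - 1 a_{n-2}] / D(n).
Since the indicial polynomial factors as (r - r_1)(r - r_2), D(n) = (r_1 + n - r_1)(r_1 + n - r_2) = n(n + 11/4).
Evaluating step by step (a_0 = 1):
  n = 1: D(1) = 1(1 + 11/4) = 15/4; numerator = -3(1) = -3; a_1 = (-3)/(15/4) = -4/5
  n = 2: D(2) = 2(2 + 11/4) = 19/2; numerator = -3(-4/5) - 1(1) = 7/5; a_2 = (7/5)/(19/2) = 14/95
  n = 3: D(3) = 3(3 + 11/4) = 69/4; numerator = -3(14/95) - 1(-4/5) = 34/95; a_3 = (34/95)/(69/4) = 136/6555
  n = 4: D(4) = 4(4 + 11/4) = 27; numerator = -3(136/6555) - 1(14/95) = -458/2185; a_4 = (-458/2185)/(27) = -458/58995
  n = 5: D(5) = 5(5 + 11/4) = 155/4; numerator = -3(-458/58995) - 1(136/6555) = 10/3933; a_5 = (10/3933)/(155/4) = 8/121923

r = 7/4; a_0 = 1; a_1 = -4/5; a_2 = 14/95; a_3 = 136/6555; a_4 = -458/58995; a_5 = 8/121923


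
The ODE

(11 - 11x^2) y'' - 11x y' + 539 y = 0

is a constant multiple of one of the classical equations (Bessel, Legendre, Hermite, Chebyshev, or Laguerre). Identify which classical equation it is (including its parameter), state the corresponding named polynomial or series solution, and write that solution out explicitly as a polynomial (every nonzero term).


All three coefficients share the factor 11; dividing through by 11 gives  (1 - x^2) y'' - x y' + 49 y = 0.
This matches the Chebyshev equation (1 - x^2) y'' - x y' + n^2 y = 0 (note the -x y' term, not -2x y') with n^2 = 49, so n = 7; the polynomial solution is T_7(x).
With y = sum_k a_k x^k, matching x^k gives (k+2)(k+1) a_{k+2} = (k^2 - n^2) a_k = (k - 7)(k + 7) a_k. The right side vanishes at k = 7, so the series with the parity of 7 terminates at degree 7.
Standard normalization: leading coefficient of T_n is 2^(n-1), so a_7 = 2^6 = 64. Work downward with a_k = (k+1)(k+2) a_{k+2} / ((k - 7)(k + 7)):
  a_5 = (6)(7)(64) / ((5 - 7)(5 + 7)) = 2688/(-24) = -112
  a_3 = (4)(5)(-112) / ((3 - 7)(3 + 7)) = -2240/(-40) = 56
  a_1 = (2)(3)(56) / ((1 - 7)(1 + 7)) = 336/(-48) = -7
Hence T_7(x) = 64 x^7 - 112 x^5 + 56 x^3 - 7 x.

T_7(x); series = 64 x^7 - 112 x^5 + 56 x^3 - 7 x


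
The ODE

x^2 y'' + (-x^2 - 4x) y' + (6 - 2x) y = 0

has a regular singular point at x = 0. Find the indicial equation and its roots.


Divide by x^2 to reach normal form y'' + P_1(x) y' + P_2(x) y = 0 with P_1(x) = -1 - 4/x and P_2(x) = -2/x + 6/x^2.
x = 0 is a singular point because the y'-coefficient -1 - 4/x has a pole at x = 0 and the y-coefficient -2/x + 6/x^2 has a pole at x = 0.
It is a regular singular point because x P_1(x) = p(x) = -x - 4 and x^2 P_2(x) = q(x) = 6 - 2x are polynomials, hence analytic at x = 0.
p(0) = -4,  q(0) = 6.
Indicial equation: r(r-1) + p(0) r + q(0) = 0, i.e. r^2 + (p(0) - 1) r + q(0) = 0, i.e. r^2 - 5 r + 6 = 0.
Discriminant: (-5)^2 - 4(6) = 1, so r = (5 ± 1)/2.
Solving: r_1 = 3, r_2 = 2.

indicial: r^2 - 5 r + 6 = 0; roots r_1 = 3, r_2 = 2


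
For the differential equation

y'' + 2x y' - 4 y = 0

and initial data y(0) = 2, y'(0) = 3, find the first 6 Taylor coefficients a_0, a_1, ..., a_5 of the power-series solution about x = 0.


Ansatz: y(x) = sum_{n>=0} a_n x^n, so y'(x) = sum_{n>=1} n a_n x^(n-1) and y''(x) = sum_{n>=2} n(n-1) a_n x^(n-2).
Substitute into P(x) y'' + Q(x) y' + R(x) y = 0 with P(x) = 1, Q(x) = 2x, R(x) = -4, and match powers of x.
Initial conditions: a_0 = 2, a_1 = 3.
Setting the coefficient of each power of x to zero and solving order by order (substituting the coefficients already found):
  x^0: 2 a_2 - 4 a_0 = 0  ->  2 a_2 = 4 a_0 = 8  ->  a_2 = 4
  x^1: 6 a_3 - 2 a_1 = 0  ->  6 a_3 = 2 a_1 = 6  ->  a_3 = 1
  x^2: 12 a_4 = 0  ->  a_4 = 0
  x^3: 20 a_5 + 2 a_3 = 0  ->  20 a_5 = -2 a_3 = -2  ->  a_5 = -1/10
Truncated series: y(x) = 2 + 3 x + 4 x^2 + x^3 - (1/10) x^5 + O(x^6).

a_0 = 2; a_1 = 3; a_2 = 4; a_3 = 1; a_4 = 0; a_5 = -1/10


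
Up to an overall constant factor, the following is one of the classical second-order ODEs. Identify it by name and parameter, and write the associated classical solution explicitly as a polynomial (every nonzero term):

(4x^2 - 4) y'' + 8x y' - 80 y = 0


All three coefficients share the factor -4; dividing through by -4 gives  (1 - x^2) y'' - 2x y' + 20 y = 0.
This matches the Legendre equation (1 - x^2) y'' - 2x y' + n(n+1) y = 0 (note the -2x y' term) with n(n+1) = 20, so n = 4; the polynomial solution is P_4(x).
With y = sum_k a_k x^k, matching x^k gives (k+2)(k+1) a_{k+2} = [k(k+1) - n(n+1)] a_k = (k - 4)(k + 5) a_k. The right side vanishes at k = 4, so the series with the parity of 4 terminates at degree 4.
Standard normalization (P_n(1) = 1): leading coefficient (2n)!/(2^n (n!)^2) = 40320/(16*576) = 35/8, so a_4 = 35/8. Work downward with a_k = (k+1)(k+2) a_{k+2} / ((k - 4)(k + 5)):
  a_2 = (3)(4)(35/8) / ((2 - 4)(2 + 5)) = (105/2)/(-14) = -15/4
  a_0 = (1)(2)(-15/4) / ((0 - 4)(0 + 5)) = (-15/2)/(-20) = 3/8
Hence P_4(x) = 35 x^4/8 - 15 x^2/4 + 3/8.

P_4(x); series = 35 x^4/8 - 15 x^2/4 + 3/8


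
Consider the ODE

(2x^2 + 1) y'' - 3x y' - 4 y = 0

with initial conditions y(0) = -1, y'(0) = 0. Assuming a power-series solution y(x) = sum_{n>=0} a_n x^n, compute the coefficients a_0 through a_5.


Ansatz: y(x) = sum_{n>=0} a_n x^n, so y'(x) = sum_{n>=1} n a_n x^(n-1) and y''(x) = sum_{n>=2} n(n-1) a_n x^(n-2).
Substitute into P(x) y'' + Q(x) y' + R(x) y = 0 with P(x) = 2x^2 + 1, Q(x) = -3x, R(x) = -4, and match powers of x.
Initial conditions: a_0 = -1, a_1 = 0.
Setting the coefficient of each power of x to zero and solving order by order (substituting the coefficients already found):
  x^0: 2 a_2 - 4 a_0 = 0  ->  2 a_2 = 4 a_0 = -4  ->  a_2 = -2
  x^1: 6 a_3 - 7 a_1 = 0  ->  6 a_3 = 7 a_1 = 0  ->  a_3 = 0
  x^2: 12 a_4 - 6 a_2 = 0  ->  12 a_4 = 6 a_2 = -12  ->  a_4 = -1
  x^3: 20 a_5 - a_3 = 0  ->  20 a_5 = a_3 = 0  ->  a_5 = 0
Truncated series: y(x) = -1 - 2 x^2 - x^4 + O(x^6).

a_0 = -1; a_1 = 0; a_2 = -2; a_3 = 0; a_4 = -1; a_5 = 0


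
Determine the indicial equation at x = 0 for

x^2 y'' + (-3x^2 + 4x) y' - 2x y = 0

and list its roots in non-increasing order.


Divide by x^2 to reach normal form y'' + P_1(x) y' + P_2(x) y = 0 with P_1(x) = -3 + 4/x and P_2(x) = -2/x.
x = 0 is a singular point because the y'-coefficient -3 + 4/x has a pole at x = 0 and the y-coefficient -2/x has a pole at x = 0.
It is a regular singular point because x P_1(x) = p(x) = 4 - 3x and x^2 P_2(x) = q(x) = -2x are polynomials, hence analytic at x = 0.
p(0) = 4,  q(0) = 0.
Indicial equation: r(r-1) + p(0) r + q(0) = 0, i.e. r^2 + (p(0) - 1) r + q(0) = 0, i.e. r^2 + 3 r = 0.
Discriminant: (3)^2 - 4(0) = 9, so r = (-3 ± 3)/2.
Solving: r_1 = 0, r_2 = -3.

indicial: r^2 + 3 r = 0; roots r_1 = 0, r_2 = -3


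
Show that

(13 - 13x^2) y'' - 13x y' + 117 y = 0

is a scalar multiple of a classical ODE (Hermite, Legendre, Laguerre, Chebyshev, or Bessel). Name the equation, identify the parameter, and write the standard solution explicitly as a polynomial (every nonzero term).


All three coefficients share the factor 13; dividing through by 13 gives  (1 - x^2) y'' - x y' + 9 y = 0.
This matches the Chebyshev equation (1 - x^2) y'' - x y' + n^2 y = 0 (note the -x y' term, not -2x y') with n^2 = 9, so n = 3; the polynomial solution is T_3(x).
With y = sum_k a_k x^k, matching x^k gives (k+2)(k+1) a_{k+2} = (k^2 - n^2) a_k = (k - 3)(k + 3) a_k. The right side vanishes at k = 3, so the series with the parity of 3 terminates at degree 3.
Standard normalization: leading coefficient of T_n is 2^(n-1), so a_3 = 2^2 = 4. Work downward with a_k = (k+1)(k+2) a_{k+2} / ((k - 3)(k + 3)):
  a_1 = (2)(3)(4) / ((1 - 3)(1 + 3)) = 24/(-8) = -3
Hence T_3(x) = 4 x^3 - 3 x.

T_3(x); series = 4 x^3 - 3 x


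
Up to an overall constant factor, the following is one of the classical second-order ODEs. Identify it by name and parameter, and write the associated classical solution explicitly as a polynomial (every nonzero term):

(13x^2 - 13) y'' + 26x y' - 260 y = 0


All three coefficients share the factor -13; dividing through by -13 gives  (1 - x^2) y'' - 2x y' + 20 y = 0.
This matches the Legendre equation (1 - x^2) y'' - 2x y' + n(n+1) y = 0 (note the -2x y' term) with n(n+1) = 20, so n = 4; the polynomial solution is P_4(x).
With y = sum_k a_k x^k, matching x^k gives (k+2)(k+1) a_{k+2} = [k(k+1) - n(n+1)] a_k = (k - 4)(k + 5) a_k. The right side vanishes at k = 4, so the series with the parity of 4 terminates at degree 4.
Standard normalization (P_n(1) = 1): leading coefficient (2n)!/(2^n (n!)^2) = 40320/(16*576) = 35/8, so a_4 = 35/8. Work downward with a_k = (k+1)(k+2) a_{k+2} / ((k - 4)(k + 5)):
  a_2 = (3)(4)(35/8) / ((2 - 4)(2 + 5)) = (105/2)/(-14) = -15/4
  a_0 = (1)(2)(-15/4) / ((0 - 4)(0 + 5)) = (-15/2)/(-20) = 3/8
Hence P_4(x) = 35 x^4/8 - 15 x^2/4 + 3/8.

P_4(x); series = 35 x^4/8 - 15 x^2/4 + 3/8


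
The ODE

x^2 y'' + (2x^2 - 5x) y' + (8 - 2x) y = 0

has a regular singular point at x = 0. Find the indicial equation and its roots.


Divide by x^2 to reach normal form y'' + P_1(x) y' + P_2(x) y = 0 with P_1(x) = 2 - 5/x and P_2(x) = -2/x + 8/x^2.
x = 0 is a singular point because the y'-coefficient 2 - 5/x has a pole at x = 0 and the y-coefficient -2/x + 8/x^2 has a pole at x = 0.
It is a regular singular point because x P_1(x) = p(x) = 2x - 5 and x^2 P_2(x) = q(x) = 8 - 2x are polynomials, hence analytic at x = 0.
p(0) = -5,  q(0) = 8.
Indicial equation: r(r-1) + p(0) r + q(0) = 0, i.e. r^2 + (p(0) - 1) r + q(0) = 0, i.e. r^2 - 6 r + 8 = 0.
Discriminant: (-6)^2 - 4(8) = 4, so r = (6 ± 2)/2.
Solving: r_1 = 4, r_2 = 2.

indicial: r^2 - 6 r + 8 = 0; roots r_1 = 4, r_2 = 2


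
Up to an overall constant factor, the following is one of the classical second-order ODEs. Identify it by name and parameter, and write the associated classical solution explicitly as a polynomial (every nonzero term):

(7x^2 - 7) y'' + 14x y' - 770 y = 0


All three coefficients share the factor -7; dividing through by -7 gives  (1 - x^2) y'' - 2x y' + 110 y = 0.
This matches the Legendre equation (1 - x^2) y'' - 2x y' + n(n+1) y = 0 (note the -2x y' term) with n(n+1) = 110, so n = 10; the polynomial solution is P_10(x).
With y = sum_k a_k x^k, matching x^k gives (k+2)(k+1) a_{k+2} = [k(k+1) - n(n+1)] a_k = (k - 10)(k + 11) a_k. The right side vanishes at k = 10, so the series with the parity of 10 terminates at degree 10.
Standard normalization (P_n(1) = 1): leading coefficient (2n)!/(2^n (n!)^2) = 2432902008176640000/(1024*13168189440000) = 46189/256, so a_10 = 46189/256. Work downward with a_k = (k+1)(k+2) a_{k+2} / ((k - 10)(k + 11)):
  a_8 = (9)(10)(46189/256) / ((8 - 10)(8 + 11)) = (2078505/128)/(-38) = -109395/256
  a_6 = (7)(8)(-109395/256) / ((6 - 10)(6 + 11)) = (-765765/32)/(-68) = 45045/128
  a_4 = (5)(6)(45045/128) / ((4 - 10)(4 + 11)) = (675675/64)/(-90) = -15015/128
  a_2 = (3)(4)(-15015/128) / ((2 - 10)(2 + 11)) = (-45045/32)/(-104) = 3465/256
  a_0 = (1)(2)(3465/256) / ((0 - 10)(0 + 11)) = (3465/128)/(-110) = -63/256
Hence P_10(x) = 46189 x^10/256 - 109395 x^8/256 + 45045 x^6/128 - 15015 x^4/128 + 3465 x^2/256 - 63/256.

P_10(x); series = 46189 x^10/256 - 109395 x^8/256 + 45045 x^6/128 - 15015 x^4/128 + 3465 x^2/256 - 63/256


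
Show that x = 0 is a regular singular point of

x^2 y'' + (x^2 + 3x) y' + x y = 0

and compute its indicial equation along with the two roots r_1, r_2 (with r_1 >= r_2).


Divide by x^2 to reach normal form y'' + P_1(x) y' + P_2(x) y = 0 with P_1(x) = 1 + 3/x and P_2(x) = 1/x.
x = 0 is a singular point because the y'-coefficient 1 + 3/x has a pole at x = 0 and the y-coefficient 1/x has a pole at x = 0.
It is a regular singular point because x P_1(x) = p(x) = x + 3 and x^2 P_2(x) = q(x) = x are polynomials, hence analytic at x = 0.
p(0) = 3,  q(0) = 0.
Indicial equation: r(r-1) + p(0) r + q(0) = 0, i.e. r^2 + (p(0) - 1) r + q(0) = 0, i.e. r^2 + 2 r = 0.
Discriminant: (2)^2 - 4(0) = 4, so r = (-2 ± 2)/2.
Solving: r_1 = 0, r_2 = -2.

indicial: r^2 + 2 r = 0; roots r_1 = 0, r_2 = -2


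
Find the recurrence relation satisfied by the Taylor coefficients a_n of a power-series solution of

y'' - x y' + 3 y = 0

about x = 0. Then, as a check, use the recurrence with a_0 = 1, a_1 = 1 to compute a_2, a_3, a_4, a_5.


Substitute y = sum_n a_n x^n.
y''(x) has coefficient (n+2)(n+1) a_{n+2} at x^n;
-x y'(x) has coefficient -n a_n at x^n (shift);
3 y(x) has coefficient 3 a_n at x^n.
Matching x^n: (n+2)(n+1) a_{n+2} + (-n + 3) a_n = 0.
Thus a_{n+2} = (n - 3) / ((n+1)(n+2)) * a_n.

Check with a_0 = 1, a_1 = 1 (apply the recurrence for n = 0, 1, 2, 3): a_0 = 1, a_1 = 1, a_2 = -3/2, a_3 = -1/3, a_4 = 1/8, a_5 = 0.

a_(n+2) = (n - 3) / ((n+1)(n+2)) * a_n; check: a_0 = 1, a_1 = 1, a_2 = -3/2, a_3 = -1/3, a_4 = 1/8, a_5 = 0


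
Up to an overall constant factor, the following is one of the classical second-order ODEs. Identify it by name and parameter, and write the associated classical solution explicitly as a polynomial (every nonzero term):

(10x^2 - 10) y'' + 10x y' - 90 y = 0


All three coefficients share the factor -10; dividing through by -10 gives  (1 - x^2) y'' - x y' + 9 y = 0.
This matches the Chebyshev equation (1 - x^2) y'' - x y' + n^2 y = 0 (note the -x y' term, not -2x y') with n^2 = 9, so n = 3; the polynomial solution is T_3(x).
With y = sum_k a_k x^k, matching x^k gives (k+2)(k+1) a_{k+2} = (k^2 - n^2) a_k = (k - 3)(k + 3) a_k. The right side vanishes at k = 3, so the series with the parity of 3 terminates at degree 3.
Standard normalization: leading coefficient of T_n is 2^(n-1), so a_3 = 2^2 = 4. Work downward with a_k = (k+1)(k+2) a_{k+2} / ((k - 3)(k + 3)):
  a_1 = (2)(3)(4) / ((1 - 3)(1 + 3)) = 24/(-8) = -3
Hence T_3(x) = 4 x^3 - 3 x.

T_3(x); series = 4 x^3 - 3 x


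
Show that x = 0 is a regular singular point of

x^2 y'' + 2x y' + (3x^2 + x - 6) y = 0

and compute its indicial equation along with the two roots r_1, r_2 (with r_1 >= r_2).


Divide by x^2 to reach normal form y'' + P_1(x) y' + P_2(x) y = 0 with P_1(x) = 2/x and P_2(x) = 3 + 1/x - 6/x^2.
x = 0 is a singular point because the y'-coefficient 2/x has a pole at x = 0 and the y-coefficient 3 + 1/x - 6/x^2 has a pole at x = 0.
It is a regular singular point because x P_1(x) = p(x) = 2 and x^2 P_2(x) = q(x) = 3x^2 + x - 6 are polynomials, hence analytic at x = 0.
p(0) = 2,  q(0) = -6.
Indicial equation: r(r-1) + p(0) r + q(0) = 0, i.e. r^2 + (p(0) - 1) r + q(0) = 0, i.e. r^2 + 1 r - 6 = 0.
Discriminant: (1)^2 - 4(-6) = 25, so r = (-1 ± 5)/2.
Solving: r_1 = 2, r_2 = -3.

indicial: r^2 + 1 r - 6 = 0; roots r_1 = 2, r_2 = -3


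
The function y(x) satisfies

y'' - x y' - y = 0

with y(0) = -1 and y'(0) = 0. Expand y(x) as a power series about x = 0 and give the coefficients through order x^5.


Ansatz: y(x) = sum_{n>=0} a_n x^n, so y'(x) = sum_{n>=1} n a_n x^(n-1) and y''(x) = sum_{n>=2} n(n-1) a_n x^(n-2).
Substitute into P(x) y'' + Q(x) y' + R(x) y = 0 with P(x) = 1, Q(x) = -x, R(x) = -1, and match powers of x.
Initial conditions: a_0 = -1, a_1 = 0.
Setting the coefficient of each power of x to zero and solving order by order (substituting the coefficients already found):
  x^0: 2 a_2 - a_0 = 0  ->  2 a_2 = a_0 = -1  ->  a_2 = -1/2
  x^1: 6 a_3 - 2 a_1 = 0  ->  6 a_3 = 2 a_1 = 0  ->  a_3 = 0
  x^2: 12 a_4 - 3 a_2 = 0  ->  12 a_4 = 3 a_2 = -3/2  ->  a_4 = -1/8
  x^3: 20 a_5 - 4 a_3 = 0  ->  20 a_5 = 4 a_3 = 0  ->  a_5 = 0
Truncated series: y(x) = -1 - (1/2) x^2 - (1/8) x^4 + O(x^6).

a_0 = -1; a_1 = 0; a_2 = -1/2; a_3 = 0; a_4 = -1/8; a_5 = 0


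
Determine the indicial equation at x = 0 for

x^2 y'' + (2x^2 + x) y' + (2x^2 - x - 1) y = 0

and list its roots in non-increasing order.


Divide by x^2 to reach normal form y'' + P_1(x) y' + P_2(x) y = 0 with P_1(x) = 2 + 1/x and P_2(x) = 2 - 1/x - 1/x^2.
x = 0 is a singular point because the y'-coefficient 2 + 1/x has a pole at x = 0 and the y-coefficient 2 - 1/x - 1/x^2 has a pole at x = 0.
It is a regular singular point because x P_1(x) = p(x) = 2x + 1 and x^2 P_2(x) = q(x) = 2x^2 - x - 1 are polynomials, hence analytic at x = 0.
p(0) = 1,  q(0) = -1.
Indicial equation: r(r-1) + p(0) r + q(0) = 0, i.e. r^2 + (p(0) - 1) r + q(0) = 0, i.e. r^2 - 1 = 0.
Discriminant: (0)^2 - 4(-1) = 4, so r = (0 ± 2)/2.
Solving: r_1 = 1, r_2 = -1.

indicial: r^2 - 1 = 0; roots r_1 = 1, r_2 = -1


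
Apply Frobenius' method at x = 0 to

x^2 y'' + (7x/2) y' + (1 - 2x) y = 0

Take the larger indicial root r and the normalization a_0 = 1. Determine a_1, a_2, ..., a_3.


Write in Frobenius form y'' + (p(x)/x) y' + (q(x)/x^2) y = 0:
  p(x) = 7/2,  q(x) = 1 - 2x.
Indicial equation: r(r-1) + (7/2) r + (1) = 0 -> roots r_1 = -1/2, r_2 = -2.
Take r = r_1 = -1/2. Let y(x) = x^r sum_{n>=0} a_n x^n with a_0 = 1.
Substitute y = x^r sum a_n x^n and match x^{r+n}. The recurrence is
  D(n) a_n - 2 a_{n-1} = 0,  where D(n) = (r+n)(r+n-1) + (7/2)(r+n) + (1).
  a_n = 2 / D(n) * a_{n-1}.
Since the indicial polynomial factors as (r - r_1)(r - r_2), D(n) = (r_1 + n - r_1)(r_1 + n - r_2) = n(n + 3/2).
Evaluating step by step (a_0 = 1):
  n = 1: D(1) = 1(1 + 3/2) = 5/2; numerator = 2(1) = 2; a_1 = (2)/(5/2) = 4/5
  n = 2: D(2) = 2(2 + 3/2) = 7; numerator = 2(4/5) = 8/5; a_2 = (8/5)/(7) = 8/35
  n = 3: D(3) = 3(3 + 3/2) = 27/2; numerator = 2(8/35) = 16/35; a_3 = (16/35)/(27/2) = 32/945

r = -1/2; a_0 = 1; a_1 = 4/5; a_2 = 8/35; a_3 = 32/945


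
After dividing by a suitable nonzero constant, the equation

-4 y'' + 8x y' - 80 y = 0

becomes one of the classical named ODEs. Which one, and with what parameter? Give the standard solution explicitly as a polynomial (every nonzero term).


All three coefficients share the factor -4; dividing through by -4 gives  y'' - 2x y' + 20 y = 0.
This matches the Hermite equation y'' - 2x y' + 2n y = 0 with 2n = 20, so n = 10; the polynomial solution is H_10(x).
With y = sum_k a_k x^k, matching x^k gives (k+2)(k+1) a_{k+2} = 2(k - n) a_k = 2(k - 10) a_k. The right side vanishes at k = 10, so the series with the parity of 10 terminates at degree 10.
Standard normalization: leading coefficient of H_n is 2^n, so a_10 = 2^10 = 1024. Work downward with a_k = (k+1)(k+2) a_{k+2} / (2(k - n)):
  a_8 = (9)(10)(1024) / (2(8 - 10)) = 92160/(-4) = -23040
  a_6 = (7)(8)(-23040) / (2(6 - 10)) = -1290240/(-8) = 161280
  a_4 = (5)(6)(161280) / (2(4 - 10)) = 4838400/(-12) = -403200
  a_2 = (3)(4)(-403200) / (2(2 - 10)) = -4838400/(-16) = 302400
  a_0 = (1)(2)(302400) / (2(0 - 10)) = 604800/(-20) = -30240
Hence H_10(x) = 1024 x^10 - 23040 x^8 + 161280 x^6 - 403200 x^4 + 302400 x^2 - 30240.

H_10(x); series = 1024 x^10 - 23040 x^8 + 161280 x^6 - 403200 x^4 + 302400 x^2 - 30240


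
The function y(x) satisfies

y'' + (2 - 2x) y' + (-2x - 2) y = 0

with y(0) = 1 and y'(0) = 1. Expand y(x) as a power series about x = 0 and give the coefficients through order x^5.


Ansatz: y(x) = sum_{n>=0} a_n x^n, so y'(x) = sum_{n>=1} n a_n x^(n-1) and y''(x) = sum_{n>=2} n(n-1) a_n x^(n-2).
Substitute into P(x) y'' + Q(x) y' + R(x) y = 0 with P(x) = 1, Q(x) = 2 - 2x, R(x) = -2x - 2, and match powers of x.
Initial conditions: a_0 = 1, a_1 = 1.
Setting the coefficient of each power of x to zero and solving order by order (substituting the coefficients already found):
  x^0: 2 a_2 + 2 a_1 - 2 a_0 = 0  ->  2 a_2 = -2 a_1 + 2 a_0 = 0  ->  a_2 = 0
  x^1: 6 a_3 + 4 a_2 - 4 a_1 - 2 a_0 = 0  ->  6 a_3 = -4 a_2 + 4 a_1 + 2 a_0 = 6  ->  a_3 = 1
  x^2: 12 a_4 + 6 a_3 - 6 a_2 - 2 a_1 = 0  ->  12 a_4 = -6 a_3 + 6 a_2 + 2 a_1 = -4  ->  a_4 = -1/3
  x^3: 20 a_5 + 8 a_4 - 8 a_3 - 2 a_2 = 0  ->  20 a_5 = -8 a_4 + 8 a_3 + 2 a_2 = 32/3  ->  a_5 = 8/15
Truncated series: y(x) = 1 + x + x^3 - (1/3) x^4 + (8/15) x^5 + O(x^6).

a_0 = 1; a_1 = 1; a_2 = 0; a_3 = 1; a_4 = -1/3; a_5 = 8/15


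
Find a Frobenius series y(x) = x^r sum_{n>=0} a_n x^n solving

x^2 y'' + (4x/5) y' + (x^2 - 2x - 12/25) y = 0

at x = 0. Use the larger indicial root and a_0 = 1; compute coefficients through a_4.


Write in Frobenius form y'' + (p(x)/x) y' + (q(x)/x^2) y = 0:
  p(x) = 4/5,  q(x) = x^2 - 2x - 12/25.
Indicial equation: r(r-1) + (4/5) r + (-12/25) = 0 -> roots r_1 = 4/5, r_2 = -3/5.
Take r = r_1 = 4/5. Let y(x) = x^r sum_{n>=0} a_n x^n with a_0 = 1.
Substitute y = x^r sum a_n x^n and match x^{r+n}. The recurrence is
  D(n) a_n - 2 a_{n-1} + 1 a_{n-2} = 0,  where D(n) = (r+n)(r+n-1) + (4/5)(r+n) + (-12/25).
  a_n = [2 a_{n-1} - 1 a_{n-2}] / D(n).
Since the indicial polynomial factors as (r - r_1)(r - r_2), D(n) = (r_1 + n - r_1)(r_1 + n - r_2) = n(n + 7/5).
Evaluating step by step (a_0 = 1):
  n = 1: D(1) = 1(1 + 7/5) = 12/5; numerator = 2(1) = 2; a_1 = (2)/(12/5) = 5/6
  n = 2: D(2) = 2(2 + 7/5) = 34/5; numerator = 2(5/6) - 1(1) = 2/3; a_2 = (2/3)/(34/5) = 5/51
  n = 3: D(3) = 3(3 + 7/5) = 66/5; numerator = 2(5/51) - 1(5/6) = -65/102; a_3 = (-65/102)/(66/5) = -325/6732
  n = 4: D(4) = 4(4 + 7/5) = 108/5; numerator = 2(-325/6732) - 1(5/51) = -655/3366; a_4 = (-655/3366)/(108/5) = -3275/363528

r = 4/5; a_0 = 1; a_1 = 5/6; a_2 = 5/51; a_3 = -325/6732; a_4 = -3275/363528


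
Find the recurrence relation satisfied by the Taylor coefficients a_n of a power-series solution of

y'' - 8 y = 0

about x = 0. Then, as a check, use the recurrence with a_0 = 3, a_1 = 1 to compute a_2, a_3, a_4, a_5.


Substitute y = sum_n a_n x^n into y'' + (const) y = 0.
y''(x) = sum_{n>=0} (n+2)(n+1) a_{n+2} x^n.
The ODE becomes sum_n [(n+2)(n+1) a_{n+2} - 8 a_n] x^n = 0.
Setting each coefficient to zero gives the recurrence:
  (n+2)(n+1) a_{n+2} - 8 a_n = 0,
  a_{n+2} = 8 / ((n+1)(n+2)) a_n.

Check with a_0 = 3, a_1 = 1 (apply the recurrence for n = 0, 1, 2, 3): a_0 = 3, a_1 = 1, a_2 = 12, a_3 = 4/3, a_4 = 8, a_5 = 8/15.

a_{n+2} = 8/((n+1)(n+2)) * a_n; check: a_0 = 3, a_1 = 1, a_2 = 12, a_3 = 4/3, a_4 = 8, a_5 = 8/15


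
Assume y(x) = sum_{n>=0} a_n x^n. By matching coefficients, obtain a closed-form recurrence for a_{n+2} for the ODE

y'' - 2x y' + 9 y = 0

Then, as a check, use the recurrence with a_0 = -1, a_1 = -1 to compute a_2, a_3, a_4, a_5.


Substitute y = sum_n a_n x^n.
y''(x) has coefficient (n+2)(n+1) a_{n+2} at x^n;
-2 x y'(x) has coefficient -2 n a_n at x^n (shift);
9 y(x) has coefficient 9 a_n at x^n.
Matching x^n: (n+2)(n+1) a_{n+2} + (-2n + 9) a_n = 0.
Thus a_{n+2} = (2n - 9) / ((n+1)(n+2)) * a_n.

Check with a_0 = -1, a_1 = -1 (apply the recurrence for n = 0, 1, 2, 3): a_0 = -1, a_1 = -1, a_2 = 9/2, a_3 = 7/6, a_4 = -15/8, a_5 = -7/40.

a_(n+2) = (2n - 9) / ((n+1)(n+2)) * a_n; check: a_0 = -1, a_1 = -1, a_2 = 9/2, a_3 = 7/6, a_4 = -15/8, a_5 = -7/40


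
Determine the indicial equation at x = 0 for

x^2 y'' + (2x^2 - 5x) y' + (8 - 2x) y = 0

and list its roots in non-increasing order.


Divide by x^2 to reach normal form y'' + P_1(x) y' + P_2(x) y = 0 with P_1(x) = 2 - 5/x and P_2(x) = -2/x + 8/x^2.
x = 0 is a singular point because the y'-coefficient 2 - 5/x has a pole at x = 0 and the y-coefficient -2/x + 8/x^2 has a pole at x = 0.
It is a regular singular point because x P_1(x) = p(x) = 2x - 5 and x^2 P_2(x) = q(x) = 8 - 2x are polynomials, hence analytic at x = 0.
p(0) = -5,  q(0) = 8.
Indicial equation: r(r-1) + p(0) r + q(0) = 0, i.e. r^2 + (p(0) - 1) r + q(0) = 0, i.e. r^2 - 6 r + 8 = 0.
Discriminant: (-6)^2 - 4(8) = 4, so r = (6 ± 2)/2.
Solving: r_1 = 4, r_2 = 2.

indicial: r^2 - 6 r + 8 = 0; roots r_1 = 4, r_2 = 2


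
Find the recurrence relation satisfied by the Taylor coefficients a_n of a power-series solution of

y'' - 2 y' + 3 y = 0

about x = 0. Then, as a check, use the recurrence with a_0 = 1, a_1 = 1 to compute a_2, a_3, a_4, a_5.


Substitute y = sum_n a_n x^n.
y''(x) has coefficient (n+2)(n+1) a_{n+2} at x^n;
-2 y'(x) has coefficient -2 (n+1) a_{n+1} at x^n;
3 y(x) has coefficient 3 a_n at x^n.
Matching x^n: (n+2)(n+1) a_{n+2} - 2 (n+1) a_{n+1} + 3 a_n = 0.
Thus a_{n+2} = [2 (n+1) a_{n+1} - 3 a_n] / ((n+1)(n+2)).

Check with a_0 = 1, a_1 = 1 (apply the recurrence for n = 0, 1, 2, 3): a_0 = 1, a_1 = 1, a_2 = -1/2, a_3 = -5/6, a_4 = -7/24, a_5 = 1/120.

a_(n+2) = [2 (n+1) a_(n+1) - 3 a_n] / ((n+1)(n+2)); check: a_0 = 1, a_1 = 1, a_2 = -1/2, a_3 = -5/6, a_4 = -7/24, a_5 = 1/120


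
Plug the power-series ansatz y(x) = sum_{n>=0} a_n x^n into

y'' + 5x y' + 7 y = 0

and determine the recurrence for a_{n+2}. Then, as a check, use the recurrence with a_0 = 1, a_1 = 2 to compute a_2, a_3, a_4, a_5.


Substitute y = sum_n a_n x^n.
y''(x) has coefficient (n+2)(n+1) a_{n+2} at x^n;
5 x y'(x) has coefficient 5 n a_n at x^n (shift);
7 y(x) has coefficient 7 a_n at x^n.
Matching x^n: (n+2)(n+1) a_{n+2} + (5n + 7) a_n = 0.
Thus a_{n+2} = (-5n - 7) / ((n+1)(n+2)) * a_n.

Check with a_0 = 1, a_1 = 2 (apply the recurrence for n = 0, 1, 2, 3): a_0 = 1, a_1 = 2, a_2 = -7/2, a_3 = -4, a_4 = 119/24, a_5 = 22/5.

a_(n+2) = (-5n - 7) / ((n+1)(n+2)) * a_n; check: a_0 = 1, a_1 = 2, a_2 = -7/2, a_3 = -4, a_4 = 119/24, a_5 = 22/5


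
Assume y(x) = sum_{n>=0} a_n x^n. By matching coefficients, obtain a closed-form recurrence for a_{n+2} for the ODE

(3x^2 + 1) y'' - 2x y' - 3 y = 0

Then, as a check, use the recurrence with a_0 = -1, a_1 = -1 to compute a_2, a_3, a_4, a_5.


Substitute y = sum_n a_n x^n.
(1 + 3 x^2) y'' contributes (n+2)(n+1) a_{n+2} + 3 n(n-1) a_n at x^n.
-2 x y'(x) contributes -2 n a_n at x^n.
-3 y(x) contributes -3 a_n at x^n.
Matching x^n: (n+2)(n+1) a_{n+2} + (3 n(n-1) - 2 n - 3) a_n = 0.
Thus a_{n+2} = (-3 n(n-1) + 2 n + 3) / ((n+1)(n+2)) * a_n.

Check with a_0 = -1, a_1 = -1 (apply the recurrence for n = 0, 1, 2, 3): a_0 = -1, a_1 = -1, a_2 = -3/2, a_3 = -5/6, a_4 = -1/8, a_5 = 3/8.

a_(n+2) = (-3 n(n-1) + 2 n + 3) / ((n+1)(n+2)) * a_n; check: a_0 = -1, a_1 = -1, a_2 = -3/2, a_3 = -5/6, a_4 = -1/8, a_5 = 3/8


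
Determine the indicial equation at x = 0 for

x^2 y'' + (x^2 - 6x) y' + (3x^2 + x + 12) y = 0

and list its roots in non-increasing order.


Divide by x^2 to reach normal form y'' + P_1(x) y' + P_2(x) y = 0 with P_1(x) = 1 - 6/x and P_2(x) = 3 + 1/x + 12/x^2.
x = 0 is a singular point because the y'-coefficient 1 - 6/x has a pole at x = 0 and the y-coefficient 3 + 1/x + 12/x^2 has a pole at x = 0.
It is a regular singular point because x P_1(x) = p(x) = x - 6 and x^2 P_2(x) = q(x) = 3x^2 + x + 12 are polynomials, hence analytic at x = 0.
p(0) = -6,  q(0) = 12.
Indicial equation: r(r-1) + p(0) r + q(0) = 0, i.e. r^2 + (p(0) - 1) r + q(0) = 0, i.e. r^2 - 7 r + 12 = 0.
Discriminant: (-7)^2 - 4(12) = 1, so r = (7 ± 1)/2.
Solving: r_1 = 4, r_2 = 3.

indicial: r^2 - 7 r + 12 = 0; roots r_1 = 4, r_2 = 3


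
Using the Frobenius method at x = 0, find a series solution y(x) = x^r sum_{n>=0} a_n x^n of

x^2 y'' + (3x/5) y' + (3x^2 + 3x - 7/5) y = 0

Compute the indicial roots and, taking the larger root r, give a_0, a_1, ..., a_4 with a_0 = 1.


Write in Frobenius form y'' + (p(x)/x) y' + (q(x)/x^2) y = 0:
  p(x) = 3/5,  q(x) = 3x^2 + 3x - 7/5.
Indicial equation: r(r-1) + (3/5) r + (-7/5) = 0 -> roots r_1 = 7/5, r_2 = -1.
Take r = r_1 = 7/5. Let y(x) = x^r sum_{n>=0} a_n x^n with a_0 = 1.
Substitute y = x^r sum a_n x^n and match x^{r+n}. The recurrence is
  D(n) a_n + 3 a_{n-1} + 3 a_{n-2} = 0,  where D(n) = (r+n)(r+n-1) + (3/5)(r+n) + (-7/5).
  a_n = [-3 a_{n-1} - 3 a_{n-2}] / D(n).
Since the indicial polynomial factors as (r - r_1)(r - r_2), D(n) = (r_1 + n - r_1)(r_1 + n - r_2) = n(n + 12/5).
Evaluating step by step (a_0 = 1):
  n = 1: D(1) = 1(1 + 12/5) = 17/5; numerator = -3(1) = -3; a_1 = (-3)/(17/5) = -15/17
  n = 2: D(2) = 2(2 + 12/5) = 44/5; numerator = -3(-15/17) - 3(1) = -6/17; a_2 = (-6/17)/(44/5) = -15/374
  n = 3: D(3) = 3(3 + 12/5) = 81/5; numerator = -3(-15/374) - 3(-15/17) = 1035/374; a_3 = (1035/374)/(81/5) = 575/3366
  n = 4: D(4) = 4(4 + 12/5) = 128/5; numerator = -3(575/3366) - 3(-15/374) = -20/51; a_4 = (-20/51)/(128/5) = -25/1632

r = 7/5; a_0 = 1; a_1 = -15/17; a_2 = -15/374; a_3 = 575/3366; a_4 = -25/1632


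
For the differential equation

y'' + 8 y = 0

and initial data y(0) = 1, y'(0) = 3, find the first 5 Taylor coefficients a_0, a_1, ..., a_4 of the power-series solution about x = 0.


Ansatz: y(x) = sum_{n>=0} a_n x^n, so y'(x) = sum_{n>=1} n a_n x^(n-1) and y''(x) = sum_{n>=2} n(n-1) a_n x^(n-2).
Substitute into P(x) y'' + Q(x) y' + R(x) y = 0 with P(x) = 1, Q(x) = 0, R(x) = 8, and match powers of x.
Initial conditions: a_0 = 1, a_1 = 3.
Setting the coefficient of each power of x to zero and solving order by order (substituting the coefficients already found):
  x^0: 2 a_2 + 8 a_0 = 0  ->  2 a_2 = -8 a_0 = -8  ->  a_2 = -4
  x^1: 6 a_3 + 8 a_1 = 0  ->  6 a_3 = -8 a_1 = -24  ->  a_3 = -4
  x^2: 12 a_4 + 8 a_2 = 0  ->  12 a_4 = -8 a_2 = 32  ->  a_4 = 8/3
Truncated series: y(x) = 1 + 3 x - 4 x^2 - 4 x^3 + (8/3) x^4 + O(x^5).

a_0 = 1; a_1 = 3; a_2 = -4; a_3 = -4; a_4 = 8/3


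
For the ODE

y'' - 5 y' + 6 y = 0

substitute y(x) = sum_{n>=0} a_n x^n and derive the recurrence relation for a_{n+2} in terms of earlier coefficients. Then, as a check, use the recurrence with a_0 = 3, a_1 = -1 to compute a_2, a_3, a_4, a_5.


Substitute y = sum_n a_n x^n.
y''(x) has coefficient (n+2)(n+1) a_{n+2} at x^n;
-5 y'(x) has coefficient -5 (n+1) a_{n+1} at x^n;
6 y(x) has coefficient 6 a_n at x^n.
Matching x^n: (n+2)(n+1) a_{n+2} - 5 (n+1) a_{n+1} + 6 a_n = 0.
Thus a_{n+2} = [5 (n+1) a_{n+1} - 6 a_n] / ((n+1)(n+2)).

Check with a_0 = 3, a_1 = -1 (apply the recurrence for n = 0, 1, 2, 3): a_0 = 3, a_1 = -1, a_2 = -23/2, a_3 = -109/6, a_4 = -407/24, a_5 = -1381/120.

a_(n+2) = [5 (n+1) a_(n+1) - 6 a_n] / ((n+1)(n+2)); check: a_0 = 3, a_1 = -1, a_2 = -23/2, a_3 = -109/6, a_4 = -407/24, a_5 = -1381/120


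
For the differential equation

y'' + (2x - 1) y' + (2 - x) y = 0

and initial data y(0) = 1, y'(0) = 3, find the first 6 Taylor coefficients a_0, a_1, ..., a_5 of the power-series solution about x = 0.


Ansatz: y(x) = sum_{n>=0} a_n x^n, so y'(x) = sum_{n>=1} n a_n x^(n-1) and y''(x) = sum_{n>=2} n(n-1) a_n x^(n-2).
Substitute into P(x) y'' + Q(x) y' + R(x) y = 0 with P(x) = 1, Q(x) = 2x - 1, R(x) = 2 - x, and match powers of x.
Initial conditions: a_0 = 1, a_1 = 3.
Setting the coefficient of each power of x to zero and solving order by order (substituting the coefficients already found):
  x^0: 2 a_2 - a_1 + 2 a_0 = 0  ->  2 a_2 = a_1 - 2 a_0 = 1  ->  a_2 = 1/2
  x^1: 6 a_3 - 2 a_2 + 4 a_1 - a_0 = 0  ->  6 a_3 = 2 a_2 - 4 a_1 + a_0 = -10  ->  a_3 = -5/3
  x^2: 12 a_4 - 3 a_3 + 6 a_2 - a_1 = 0  ->  12 a_4 = 3 a_3 - 6 a_2 + a_1 = -5  ->  a_4 = -5/12
  x^3: 20 a_5 - 4 a_4 + 8 a_3 - a_2 = 0  ->  20 a_5 = 4 a_4 - 8 a_3 + a_2 = 73/6  ->  a_5 = 73/120
Truncated series: y(x) = 1 + 3 x + (1/2) x^2 - (5/3) x^3 - (5/12) x^4 + (73/120) x^5 + O(x^6).

a_0 = 1; a_1 = 3; a_2 = 1/2; a_3 = -5/3; a_4 = -5/12; a_5 = 73/120


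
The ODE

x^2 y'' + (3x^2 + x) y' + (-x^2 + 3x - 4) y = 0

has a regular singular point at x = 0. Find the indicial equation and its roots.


Divide by x^2 to reach normal form y'' + P_1(x) y' + P_2(x) y = 0 with P_1(x) = 3 + 1/x and P_2(x) = -1 + 3/x - 4/x^2.
x = 0 is a singular point because the y'-coefficient 3 + 1/x has a pole at x = 0 and the y-coefficient -1 + 3/x - 4/x^2 has a pole at x = 0.
It is a regular singular point because x P_1(x) = p(x) = 3x + 1 and x^2 P_2(x) = q(x) = -x^2 + 3x - 4 are polynomials, hence analytic at x = 0.
p(0) = 1,  q(0) = -4.
Indicial equation: r(r-1) + p(0) r + q(0) = 0, i.e. r^2 + (p(0) - 1) r + q(0) = 0, i.e. r^2 - 4 = 0.
Discriminant: (0)^2 - 4(-4) = 16, so r = (0 ± 4)/2.
Solving: r_1 = 2, r_2 = -2.

indicial: r^2 - 4 = 0; roots r_1 = 2, r_2 = -2


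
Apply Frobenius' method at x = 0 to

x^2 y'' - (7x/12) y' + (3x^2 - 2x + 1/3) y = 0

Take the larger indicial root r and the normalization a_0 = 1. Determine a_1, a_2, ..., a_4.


Write in Frobenius form y'' + (p(x)/x) y' + (q(x)/x^2) y = 0:
  p(x) = -7/12,  q(x) = 3x^2 - 2x + 1/3.
Indicial equation: r(r-1) + (-7/12) r + (1/3) = 0 -> roots r_1 = 4/3, r_2 = 1/4.
Take r = r_1 = 4/3. Let y(x) = x^r sum_{n>=0} a_n x^n with a_0 = 1.
Substitute y = x^r sum a_n x^n and match x^{r+n}. The recurrence is
  D(n) a_n - 2 a_{n-1} + 3 a_{n-2} = 0,  where D(n) = (r+n)(r+n-1) + (-7/12)(r+n) + (1/3).
  a_n = [2 a_{n-1} - 3 a_{n-2}] / D(n).
Since the indicial polynomial factors as (r - r_1)(r - r_2), D(n) = (r_1 + n - r_1)(r_1 + n - r_2) = n(n + 13/12).
Evaluating step by step (a_0 = 1):
  n = 1: D(1) = 1(1 + 13/12) = 25/12; numerator = 2(1) = 2; a_1 = (2)/(25/12) = 24/25
  n = 2: D(2) = 2(2 + 13/12) = 37/6; numerator = 2(24/25) - 3(1) = -27/25; a_2 = (-27/25)/(37/6) = -162/925
  n = 3: D(3) = 3(3 + 13/12) = 49/4; numerator = 2(-162/925) - 3(24/25) = -2988/925; a_3 = (-2988/925)/(49/4) = -11952/45325
  n = 4: D(4) = 4(4 + 13/12) = 61/3; numerator = 2(-11952/45325) - 3(-162/925) = -18/9065; a_4 = (-18/9065)/(61/3) = -54/552965

r = 4/3; a_0 = 1; a_1 = 24/25; a_2 = -162/925; a_3 = -11952/45325; a_4 = -54/552965


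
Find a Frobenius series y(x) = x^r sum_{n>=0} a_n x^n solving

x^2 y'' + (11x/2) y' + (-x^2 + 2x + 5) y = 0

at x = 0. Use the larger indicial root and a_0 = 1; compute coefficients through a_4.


Write in Frobenius form y'' + (p(x)/x) y' + (q(x)/x^2) y = 0:
  p(x) = 11/2,  q(x) = -x^2 + 2x + 5.
Indicial equation: r(r-1) + (11/2) r + (5) = 0 -> roots r_1 = -2, r_2 = -5/2.
Take r = r_1 = -2. Let y(x) = x^r sum_{n>=0} a_n x^n with a_0 = 1.
Substitute y = x^r sum a_n x^n and match x^{r+n}. The recurrence is
  D(n) a_n + 2 a_{n-1} - 1 a_{n-2} = 0,  where D(n) = (r+n)(r+n-1) + (11/2)(r+n) + (5).
  a_n = [-2 a_{n-1} + 1 a_{n-2}] / D(n).
Since the indicial polynomial factors as (r - r_1)(r - r_2), D(n) = (r_1 + n - r_1)(r_1 + n - r_2) = n(n + 1/2).
Evaluating step by step (a_0 = 1):
  n = 1: D(1) = 1(1 + 1/2) = 3/2; numerator = -2(1) = -2; a_1 = (-2)/(3/2) = -4/3
  n = 2: D(2) = 2(2 + 1/2) = 5; numerator = -2(-4/3) + 1(1) = 11/3; a_2 = (11/3)/(5) = 11/15
  n = 3: D(3) = 3(3 + 1/2) = 21/2; numerator = -2(11/15) + 1(-4/3) = -14/5; a_3 = (-14/5)/(21/2) = -4/15
  n = 4: D(4) = 4(4 + 1/2) = 18; numerator = -2(-4/15) + 1(11/15) = 19/15; a_4 = (19/15)/(18) = 19/270

r = -2; a_0 = 1; a_1 = -4/3; a_2 = 11/15; a_3 = -4/15; a_4 = 19/270


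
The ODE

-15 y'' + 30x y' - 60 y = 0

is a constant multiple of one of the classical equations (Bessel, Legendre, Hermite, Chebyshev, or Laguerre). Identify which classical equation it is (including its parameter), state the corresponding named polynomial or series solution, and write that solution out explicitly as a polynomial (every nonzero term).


All three coefficients share the factor -15; dividing through by -15 gives  y'' - 2x y' + 4 y = 0.
This matches the Hermite equation y'' - 2x y' + 2n y = 0 with 2n = 4, so n = 2; the polynomial solution is H_2(x).
With y = sum_k a_k x^k, matching x^k gives (k+2)(k+1) a_{k+2} = 2(k - n) a_k = 2(k - 2) a_k. The right side vanishes at k = 2, so the series with the parity of 2 terminates at degree 2.
Standard normalization: leading coefficient of H_n is 2^n, so a_2 = 2^2 = 4. Work downward with a_k = (k+1)(k+2) a_{k+2} / (2(k - n)):
  a_0 = (1)(2)(4) / (2(0 - 2)) = 8/(-4) = -2
Hence H_2(x) = 4 x^2 - 2.

H_2(x); series = 4 x^2 - 2


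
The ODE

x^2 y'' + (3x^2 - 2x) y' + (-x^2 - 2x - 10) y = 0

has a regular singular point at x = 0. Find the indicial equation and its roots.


Divide by x^2 to reach normal form y'' + P_1(x) y' + P_2(x) y = 0 with P_1(x) = 3 - 2/x and P_2(x) = -1 - 2/x - 10/x^2.
x = 0 is a singular point because the y'-coefficient 3 - 2/x has a pole at x = 0 and the y-coefficient -1 - 2/x - 10/x^2 has a pole at x = 0.
It is a regular singular point because x P_1(x) = p(x) = 3x - 2 and x^2 P_2(x) = q(x) = -x^2 - 2x - 10 are polynomials, hence analytic at x = 0.
p(0) = -2,  q(0) = -10.
Indicial equation: r(r-1) + p(0) r + q(0) = 0, i.e. r^2 + (p(0) - 1) r + q(0) = 0, i.e. r^2 - 3 r - 10 = 0.
Discriminant: (-3)^2 - 4(-10) = 49, so r = (3 ± 7)/2.
Solving: r_1 = 5, r_2 = -2.

indicial: r^2 - 3 r - 10 = 0; roots r_1 = 5, r_2 = -2


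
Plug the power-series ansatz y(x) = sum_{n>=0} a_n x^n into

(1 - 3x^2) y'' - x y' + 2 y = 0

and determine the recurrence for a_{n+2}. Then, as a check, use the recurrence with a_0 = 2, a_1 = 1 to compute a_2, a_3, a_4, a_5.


Substitute y = sum_n a_n x^n.
(1 - 3 x^2) y'' contributes (n+2)(n+1) a_{n+2} - 3 n(n-1) a_n at x^n.
-x y'(x) contributes -n a_n at x^n.
2 y(x) contributes 2 a_n at x^n.
Matching x^n: (n+2)(n+1) a_{n+2} + (-3 n(n-1) - n + 2) a_n = 0.
Thus a_{n+2} = (3 n(n-1) + n - 2) / ((n+1)(n+2)) * a_n.

Check with a_0 = 2, a_1 = 1 (apply the recurrence for n = 0, 1, 2, 3): a_0 = 2, a_1 = 1, a_2 = -2, a_3 = -1/6, a_4 = -1, a_5 = -19/120.

a_(n+2) = (3 n(n-1) + n - 2) / ((n+1)(n+2)) * a_n; check: a_0 = 2, a_1 = 1, a_2 = -2, a_3 = -1/6, a_4 = -1, a_5 = -19/120


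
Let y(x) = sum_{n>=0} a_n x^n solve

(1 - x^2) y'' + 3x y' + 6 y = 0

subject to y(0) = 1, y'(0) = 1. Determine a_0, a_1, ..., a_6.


Ansatz: y(x) = sum_{n>=0} a_n x^n, so y'(x) = sum_{n>=1} n a_n x^(n-1) and y''(x) = sum_{n>=2} n(n-1) a_n x^(n-2).
Substitute into P(x) y'' + Q(x) y' + R(x) y = 0 with P(x) = 1 - x^2, Q(x) = 3x, R(x) = 6, and match powers of x.
Initial conditions: a_0 = 1, a_1 = 1.
Setting the coefficient of each power of x to zero and solving order by order (substituting the coefficients already found):
  x^0: 2 a_2 + 6 a_0 = 0  ->  2 a_2 = -6 a_0 = -6  ->  a_2 = -3
  x^1: 6 a_3 + 9 a_1 = 0  ->  6 a_3 = -9 a_1 = -9  ->  a_3 = -3/2
  x^2: 12 a_4 + 10 a_2 = 0  ->  12 a_4 = -10 a_2 = 30  ->  a_4 = 5/2
  x^3: 20 a_5 + 9 a_3 = 0  ->  20 a_5 = -9 a_3 = 27/2  ->  a_5 = 27/40
  x^4: 30 a_6 + 6 a_4 = 0  ->  30 a_6 = -6 a_4 = -15  ->  a_6 = -1/2
Truncated series: y(x) = 1 + x - 3 x^2 - (3/2) x^3 + (5/2) x^4 + (27/40) x^5 - (1/2) x^6 + O(x^7).

a_0 = 1; a_1 = 1; a_2 = -3; a_3 = -3/2; a_4 = 5/2; a_5 = 27/40; a_6 = -1/2


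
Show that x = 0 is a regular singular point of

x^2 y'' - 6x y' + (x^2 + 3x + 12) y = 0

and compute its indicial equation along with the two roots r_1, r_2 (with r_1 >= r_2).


Divide by x^2 to reach normal form y'' + P_1(x) y' + P_2(x) y = 0 with P_1(x) = -6/x and P_2(x) = 1 + 3/x + 12/x^2.
x = 0 is a singular point because the y'-coefficient -6/x has a pole at x = 0 and the y-coefficient 1 + 3/x + 12/x^2 has a pole at x = 0.
It is a regular singular point because x P_1(x) = p(x) = -6 and x^2 P_2(x) = q(x) = x^2 + 3x + 12 are polynomials, hence analytic at x = 0.
p(0) = -6,  q(0) = 12.
Indicial equation: r(r-1) + p(0) r + q(0) = 0, i.e. r^2 + (p(0) - 1) r + q(0) = 0, i.e. r^2 - 7 r + 12 = 0.
Discriminant: (-7)^2 - 4(12) = 1, so r = (7 ± 1)/2.
Solving: r_1 = 4, r_2 = 3.

indicial: r^2 - 7 r + 12 = 0; roots r_1 = 4, r_2 = 3
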